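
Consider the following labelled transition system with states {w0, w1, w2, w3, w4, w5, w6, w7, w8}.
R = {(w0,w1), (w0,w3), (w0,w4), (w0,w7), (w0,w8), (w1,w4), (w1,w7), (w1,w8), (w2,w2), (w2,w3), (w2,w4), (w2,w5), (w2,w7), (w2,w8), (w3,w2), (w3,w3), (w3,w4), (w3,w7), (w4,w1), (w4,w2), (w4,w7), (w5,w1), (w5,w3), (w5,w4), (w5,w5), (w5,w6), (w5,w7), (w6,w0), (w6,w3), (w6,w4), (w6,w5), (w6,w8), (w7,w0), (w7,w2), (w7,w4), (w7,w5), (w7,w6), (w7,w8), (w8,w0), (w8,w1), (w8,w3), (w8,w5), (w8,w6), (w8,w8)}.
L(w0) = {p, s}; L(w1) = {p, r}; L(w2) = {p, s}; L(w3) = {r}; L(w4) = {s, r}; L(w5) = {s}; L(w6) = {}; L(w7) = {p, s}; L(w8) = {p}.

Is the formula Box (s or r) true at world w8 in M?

At w8: Box (s or r) requires s or r at every successor {w0, w1, w3, w5, w6, w8}.
  s or r fails at w6, so Box (s or r) is false at w8.

No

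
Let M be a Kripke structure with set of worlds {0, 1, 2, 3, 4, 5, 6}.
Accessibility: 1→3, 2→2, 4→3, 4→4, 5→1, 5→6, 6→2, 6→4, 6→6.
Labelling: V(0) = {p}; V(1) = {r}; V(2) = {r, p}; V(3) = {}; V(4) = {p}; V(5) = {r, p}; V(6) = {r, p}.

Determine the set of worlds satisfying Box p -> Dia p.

Recall that Box ψ holds at a world iff ψ holds at every accessible world, and Dia ψ holds iff ψ holds at some accessible world.
Let φ = Box p -> Dia p. Evaluate φ at each world:
  0 (successors ∅): φ is false.
  1 (successors {3}): φ is true.
  2 (successors {2}): φ is true.
  3 (successors ∅): φ is false.
  4 (successors {3, 4}): φ is true.
  5 (successors {1, 6}): φ is true.
  6 (successors {2, 4, 6}): φ is true.
For instance, at 5:
  At 5: Box p is false, Dia p is true, so Box p -> Dia p is true.
    At 5: Box p requires p at every successor {1, 6}.
      p fails at 1, so Box p is false at 5.
    At 5: Dia p requires p at some successor in {1, 6}.
      p holds at 6, so Dia p is true at 5.
Satisfying worlds: {1, 2, 4, 5, 6}

1, 2, 4, 5, 6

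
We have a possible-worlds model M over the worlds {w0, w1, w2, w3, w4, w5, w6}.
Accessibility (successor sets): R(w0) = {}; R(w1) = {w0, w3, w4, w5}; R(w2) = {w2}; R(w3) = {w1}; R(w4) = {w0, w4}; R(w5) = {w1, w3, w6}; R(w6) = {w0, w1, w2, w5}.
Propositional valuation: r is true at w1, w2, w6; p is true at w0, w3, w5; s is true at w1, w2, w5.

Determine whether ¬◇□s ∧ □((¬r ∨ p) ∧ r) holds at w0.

Recall that □ψ holds at a world iff ψ holds at every accessible world, and ◇ψ holds iff ψ holds at some accessible world.
At w0: ¬◇□s is true, □((¬r ∨ p) ∧ r) is true, so ¬◇□s ∧ □((¬r ∨ p) ∧ r) is true.
  At w0: ◇□s is false, so ¬◇□s is true.
    At w0: no accessible worlds, so ◇□s is false.
  At w0: no accessible worlds, so □((¬r ∨ p) ∧ r) holds vacuously.

Yes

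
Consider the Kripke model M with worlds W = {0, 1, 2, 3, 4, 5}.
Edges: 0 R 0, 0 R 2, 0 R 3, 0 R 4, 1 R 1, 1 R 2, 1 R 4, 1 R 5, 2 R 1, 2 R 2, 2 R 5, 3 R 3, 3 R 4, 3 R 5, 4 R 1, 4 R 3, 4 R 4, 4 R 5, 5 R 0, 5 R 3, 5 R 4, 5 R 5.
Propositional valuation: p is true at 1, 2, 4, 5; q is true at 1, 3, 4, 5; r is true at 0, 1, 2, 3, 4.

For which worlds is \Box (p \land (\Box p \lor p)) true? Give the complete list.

1, 2

Let φ = \Box (p \land (\Box p \lor p)). Evaluate φ at each world:
  0 (successors {0, 2, 3, 4}): φ is false.
  1 (successors {1, 2, 4, 5}): φ is true.
  2 (successors {1, 2, 5}): φ is true.
  3 (successors {3, 4, 5}): φ is false.
  4 (successors {1, 3, 4, 5}): φ is false.
  5 (successors {0, 3, 4, 5}): φ is false.
For instance, at 1:
  At 1: \Box (p \land (\Box p \lor p)) requires p \land (\Box p \lor p) at every successor {1, 2, 4, 5}.
    At 1: p \land (\Box p \lor p) is true.
    At 2: p \land (\Box p \lor p) is true.
    At 4: p \land (\Box p \lor p) is true.
    At 5: p \land (\Box p \lor p) is true.
  So \Box (p \land (\Box p \lor p)) is true at 1.
Satisfying worlds: {1, 2}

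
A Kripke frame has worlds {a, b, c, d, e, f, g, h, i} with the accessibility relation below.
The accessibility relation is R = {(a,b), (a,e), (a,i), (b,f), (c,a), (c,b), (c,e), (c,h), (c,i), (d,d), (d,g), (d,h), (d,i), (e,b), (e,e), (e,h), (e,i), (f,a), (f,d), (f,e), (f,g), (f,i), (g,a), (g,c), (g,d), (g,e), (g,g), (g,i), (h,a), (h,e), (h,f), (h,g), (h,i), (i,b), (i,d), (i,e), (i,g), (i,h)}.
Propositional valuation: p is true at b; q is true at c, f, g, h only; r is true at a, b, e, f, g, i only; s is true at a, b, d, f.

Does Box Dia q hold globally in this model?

Let φ = Box Dia q. Evaluate φ at each world:
  a (successors {b, e, i}): φ is true.
  b (successors {f}): φ is true.
  c (successors {a, b, e, h, i}): φ is false.
  d (successors {d, g, h, i}): φ is true.
  e (successors {b, e, h, i}): φ is true.
  f (successors {a, d, e, g, i}): φ is false.
  g (successors {a, c, d, e, g, i}): φ is false.
  h (successors {a, e, f, g, i}): φ is false.
  i (successors {b, d, e, g, h}): φ is true.
Detail at c (counterexample):
  At c: Box Dia q requires Dia q at every successor {a, b, e, h, i}.
    Dia q fails at a, so Box Dia q is false at c.
      At a: Dia q requires q at some successor in {b, e, i}.
        At b: q is false.
        At e: q is false.
        At i: q is false.
      So Dia q is false at a.

No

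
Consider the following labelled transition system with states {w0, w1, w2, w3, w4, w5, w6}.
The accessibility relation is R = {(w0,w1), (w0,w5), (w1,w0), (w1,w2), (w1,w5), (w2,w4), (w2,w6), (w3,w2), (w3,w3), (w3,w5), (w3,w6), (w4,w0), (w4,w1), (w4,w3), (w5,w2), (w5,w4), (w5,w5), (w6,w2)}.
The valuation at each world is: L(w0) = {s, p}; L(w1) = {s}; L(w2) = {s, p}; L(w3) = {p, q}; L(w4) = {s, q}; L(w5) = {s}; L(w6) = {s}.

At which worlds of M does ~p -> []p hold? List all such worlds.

w0, w2, w3, w6

Let φ = ~p -> []p. Evaluate φ at each world:
  w0 (successors {w1, w5}): φ is true.
  w1 (successors {w0, w2, w5}): φ is false.
  w2 (successors {w4, w6}): φ is true.
  w3 (successors {w2, w3, w5, w6}): φ is true.
  w4 (successors {w0, w1, w3}): φ is false.
  w5 (successors {w2, w4, w5}): φ is false.
  w6 (successors {w2}): φ is true.
For instance, at w5:
  At w5: ~p is true, []p is false, so ~p -> []p is false.
    At w5: []p requires p at every successor {w2, w4, w5}.
      p fails at w4, so []p is false at w5.
Satisfying worlds: {w0, w2, w3, w6}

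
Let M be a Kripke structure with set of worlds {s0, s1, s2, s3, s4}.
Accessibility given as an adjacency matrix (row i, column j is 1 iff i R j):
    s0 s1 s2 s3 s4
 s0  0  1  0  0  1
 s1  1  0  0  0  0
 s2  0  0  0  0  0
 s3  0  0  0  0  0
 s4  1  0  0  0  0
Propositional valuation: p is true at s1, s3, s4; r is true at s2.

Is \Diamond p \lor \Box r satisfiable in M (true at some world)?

Yes

Let φ = \Diamond p \lor \Box r. Evaluate φ at each world:
  s0 (successors {s1, s4}): φ is true.
  s1 (successors {s0}): φ is false.
  s2 (successors ∅): φ is true.
  s3 (successors ∅): φ is true.
  s4 (successors {s0}): φ is false.
Detail at s0 (witness):
  At s0: \Diamond p is true, \Box r is false, so \Diamond p \lor \Box r is true.
    At s0: \Diamond p requires p at some successor in {s1, s4}.
      p holds at s1, so \Diamond p is true at s0.
    At s0: \Box r requires r at every successor {s1, s4}.
      r fails at s1, so \Box r is false at s0.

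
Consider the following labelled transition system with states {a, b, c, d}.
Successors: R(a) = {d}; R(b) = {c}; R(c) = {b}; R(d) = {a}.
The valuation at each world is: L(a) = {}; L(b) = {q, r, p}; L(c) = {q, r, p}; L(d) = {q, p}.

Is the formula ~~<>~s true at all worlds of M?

Let φ = ~~<>~s. Evaluate φ at each world:
  a (successors {d}): φ is true.
  b (successors {c}): φ is true.
  c (successors {b}): φ is true.
  d (successors {a}): φ is true.
For instance, at b:
  At b: ~<>~s is false, so ~~<>~s is true.
    At b: <>~s is true, so ~<>~s is false.
      At b: <>~s requires ~s at some successor in {c}.
        ~s holds at c, so <>~s is true at b.

Yes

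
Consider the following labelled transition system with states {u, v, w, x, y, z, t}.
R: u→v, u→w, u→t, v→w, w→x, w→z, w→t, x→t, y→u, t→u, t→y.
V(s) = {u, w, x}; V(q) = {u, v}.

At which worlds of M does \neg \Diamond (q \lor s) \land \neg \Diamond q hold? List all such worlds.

x, z

Recall that \Diamond ψ holds at a world iff ψ holds at some accessible world.
Let φ = \neg \Diamond (q \lor s) \land \neg \Diamond q. Evaluate φ at each world:
  u (successors {v, w, t}): φ is false.
  v (successors {w}): φ is false.
  w (successors {x, z, t}): φ is false.
  x (successors {t}): φ is true.
  y (successors {u}): φ is false.
  z (successors ∅): φ is true.
  t (successors {u, y}): φ is false.
For instance, at v:
  At v: \neg \Diamond (q \lor s) is false, \neg \Diamond q is true, so \neg \Diamond (q \lor s) \land \neg \Diamond q is false.
    At v: \Diamond (q \lor s) is true, so \neg \Diamond (q \lor s) is false.
      At v: \Diamond (q \lor s) requires q \lor s at some successor in {w}.
        q \lor s holds at w, so \Diamond (q \lor s) is true at v.
    At v: \Diamond q is false, so \neg \Diamond q is true.
      At v: \Diamond q requires q at some successor in {w}.
        At w: q is false.
      So \Diamond q is false at v.
Satisfying worlds: {x, z}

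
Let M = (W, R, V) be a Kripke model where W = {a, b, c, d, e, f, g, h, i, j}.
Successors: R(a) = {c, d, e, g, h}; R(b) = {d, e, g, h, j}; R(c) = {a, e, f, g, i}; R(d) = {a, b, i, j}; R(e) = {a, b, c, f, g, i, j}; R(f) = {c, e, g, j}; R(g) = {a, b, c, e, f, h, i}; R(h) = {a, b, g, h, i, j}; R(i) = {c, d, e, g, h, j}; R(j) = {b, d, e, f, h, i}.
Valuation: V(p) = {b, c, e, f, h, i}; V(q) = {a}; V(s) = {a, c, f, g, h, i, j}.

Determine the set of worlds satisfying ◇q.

Let φ = ◇q. Evaluate φ at each world:
  a (successors {c, d, e, g, h}): φ is false.
  b (successors {d, e, g, h, j}): φ is false.
  c (successors {a, e, f, g, i}): φ is true.
  d (successors {a, b, i, j}): φ is true.
  e (successors {a, b, c, f, g, i, j}): φ is true.
  f (successors {c, e, g, j}): φ is false.
  g (successors {a, b, c, e, f, h, i}): φ is true.
  h (successors {a, b, g, h, i, j}): φ is true.
  i (successors {c, d, e, g, h, j}): φ is false.
  j (successors {b, d, e, f, h, i}): φ is false.
For instance, at g:
  At g: ◇q requires q at some successor in {a, b, c, e, f, h, i}.
    q holds at a, so ◇q is true at g.
Satisfying worlds: {c, d, e, g, h}

c, d, e, g, h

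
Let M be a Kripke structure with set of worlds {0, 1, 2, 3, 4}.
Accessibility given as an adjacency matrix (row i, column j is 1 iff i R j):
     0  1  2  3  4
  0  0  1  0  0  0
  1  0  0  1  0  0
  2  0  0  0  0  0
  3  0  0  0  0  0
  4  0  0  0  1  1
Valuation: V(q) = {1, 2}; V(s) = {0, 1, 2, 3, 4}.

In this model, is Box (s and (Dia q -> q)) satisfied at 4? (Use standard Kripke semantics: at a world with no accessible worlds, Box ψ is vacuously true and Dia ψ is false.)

Yes

At 4: Box (s and (Dia q -> q)) requires s and (Dia q -> q) at every successor {3, 4}.
    At 3: s is true, Dia q -> q is true, so s and (Dia q -> q) is true.
      At 3: Dia q is false, q is false, so Dia q -> q is true.
    At 4: s is true, Dia q -> q is true, so s and (Dia q -> q) is true.
      At 4: Dia q is false, q is false, so Dia q -> q is true.
So Box (s and (Dia q -> q)) is true at 4.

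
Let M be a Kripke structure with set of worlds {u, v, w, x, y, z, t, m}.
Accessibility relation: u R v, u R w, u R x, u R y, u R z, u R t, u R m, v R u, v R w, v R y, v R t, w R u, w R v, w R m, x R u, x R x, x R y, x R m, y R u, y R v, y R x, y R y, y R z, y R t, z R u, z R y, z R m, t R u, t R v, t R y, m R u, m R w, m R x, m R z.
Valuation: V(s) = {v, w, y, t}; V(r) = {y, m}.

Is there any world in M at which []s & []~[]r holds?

No

Let φ = []s & []~[]r. Evaluate φ at each world:
  u (successors {v, w, x, y, z, t, m}): φ is false.
  v (successors {u, w, y, t}): φ is false.
  w (successors {u, v, m}): φ is false.
  x (successors {u, x, y, m}): φ is false.
  y (successors {u, v, x, y, z, t}): φ is false.
  z (successors {u, y, m}): φ is false.
  t (successors {u, v, y}): φ is false.
  m (successors {u, w, x, z}): φ is false.
For instance, at t:
  At t: []s is false, []~[]r is true, so []s & []~[]r is false.
    At t: []s requires s at every successor {u, v, y}.
      s fails at u, so []s is false at t.
    At t: []~[]r requires ~[]r at every successor {u, v, y}.
      At u: ~[]r is true.
      At v: ~[]r is true.
      At y: ~[]r is true.
    So []~[]r is true at t.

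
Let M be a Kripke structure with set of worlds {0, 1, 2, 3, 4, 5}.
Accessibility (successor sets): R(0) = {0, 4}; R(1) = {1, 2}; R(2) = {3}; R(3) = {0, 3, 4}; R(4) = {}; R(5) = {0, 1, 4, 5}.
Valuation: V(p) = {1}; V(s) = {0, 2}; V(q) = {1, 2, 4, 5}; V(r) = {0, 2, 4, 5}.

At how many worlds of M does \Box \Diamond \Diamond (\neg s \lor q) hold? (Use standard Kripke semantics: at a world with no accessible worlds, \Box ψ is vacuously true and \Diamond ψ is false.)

Recall that \Box ψ holds at a world iff ψ holds at every accessible world, and \Diamond ψ holds iff ψ holds at some accessible world.
Let φ = \Box \Diamond \Diamond (\neg s \lor q). Evaluate φ at each world:
  0 (successors {0, 4}): φ is false.
  1 (successors {1, 2}): φ is true.
  2 (successors {3}): φ is true.
  3 (successors {0, 3, 4}): φ is false.
  4 (successors ∅): φ is true.
  5 (successors {0, 1, 4, 5}): φ is false.
For instance, at 1:
  At 1: \Box \Diamond \Diamond (\neg s \lor q) requires \Diamond \Diamond (\neg s \lor q) at every successor {1, 2}.
      At 1: \Diamond \Diamond (\neg s \lor q) requires \Diamond (\neg s \lor q) at some successor in {1, 2}.
        \Diamond (\neg s \lor q) holds at 1, so \Diamond \Diamond (\neg s \lor q) is true at 1.
      At 2: \Diamond \Diamond (\neg s \lor q) requires \Diamond (\neg s \lor q) at some successor in {3}.
        \Diamond (\neg s \lor q) holds at 3, so \Diamond \Diamond (\neg s \lor q) is true at 2.
  So \Box \Diamond \Diamond (\neg s \lor q) is true at 1.
Satisfying worlds: {1, 2, 4}

3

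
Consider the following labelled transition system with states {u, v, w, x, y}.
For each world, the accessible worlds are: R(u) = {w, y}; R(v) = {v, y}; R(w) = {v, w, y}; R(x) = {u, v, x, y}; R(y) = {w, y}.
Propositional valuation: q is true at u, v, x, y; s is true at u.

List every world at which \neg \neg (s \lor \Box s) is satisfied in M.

u

Let φ = \neg \neg (s \lor \Box s). Evaluate φ at each world:
  u (successors {w, y}): φ is true.
  v (successors {v, y}): φ is false.
  w (successors {v, w, y}): φ is false.
  x (successors {u, v, x, y}): φ is false.
  y (successors {w, y}): φ is false.
For instance, at u:
  At u: \neg (s \lor \Box s) is false, so \neg \neg (s \lor \Box s) is true.
    At u: s \lor \Box s is true, so \neg (s \lor \Box s) is false.
      At u: s is true, \Box s is false, so s \lor \Box s is true.
Satisfying worlds: {u}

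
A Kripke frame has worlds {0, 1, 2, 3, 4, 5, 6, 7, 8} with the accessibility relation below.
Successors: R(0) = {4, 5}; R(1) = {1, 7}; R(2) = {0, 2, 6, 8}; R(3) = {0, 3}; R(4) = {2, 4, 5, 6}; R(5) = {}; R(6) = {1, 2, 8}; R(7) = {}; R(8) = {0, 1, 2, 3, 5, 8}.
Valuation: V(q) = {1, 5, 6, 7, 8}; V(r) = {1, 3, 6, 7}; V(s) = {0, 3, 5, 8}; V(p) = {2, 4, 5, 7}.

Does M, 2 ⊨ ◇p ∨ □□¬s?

Recall that □ψ holds at a world iff ψ holds at every accessible world, and ◇ψ holds iff ψ holds at some accessible world.
At 2: ◇p is true, □□¬s is false, so ◇p ∨ □□¬s is true.
  At 2: ◇p requires p at some successor in {0, 2, 6, 8}.
    p holds at 2, so ◇p is true at 2.
  At 2: □□¬s requires □¬s at every successor {0, 2, 6, 8}.
    □¬s fails at 0, so □□¬s is false at 2.
      At 0: □¬s requires ¬s at every successor {4, 5}.
        ¬s fails at 5, so □¬s is false at 0.

Yes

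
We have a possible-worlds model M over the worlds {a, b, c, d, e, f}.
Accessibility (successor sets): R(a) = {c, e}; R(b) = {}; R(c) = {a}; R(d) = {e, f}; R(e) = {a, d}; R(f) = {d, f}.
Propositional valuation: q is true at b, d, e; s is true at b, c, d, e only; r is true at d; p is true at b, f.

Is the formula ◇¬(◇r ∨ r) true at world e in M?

At e: ◇¬(◇r ∨ r) requires ¬(◇r ∨ r) at some successor in {a, d}.
  ¬(◇r ∨ r) holds at a, so ◇¬(◇r ∨ r) is true at e.
    At a: ◇r ∨ r is false, so ¬(◇r ∨ r) is true.
      At a: ◇r is false, r is false, so ◇r ∨ r is false.

Yes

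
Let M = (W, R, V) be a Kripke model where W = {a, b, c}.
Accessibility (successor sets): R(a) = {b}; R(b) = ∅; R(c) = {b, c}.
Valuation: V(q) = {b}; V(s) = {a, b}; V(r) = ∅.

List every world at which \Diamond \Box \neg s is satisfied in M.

Let φ = \Diamond \Box \neg s. Evaluate φ at each world:
  a (successors {b}): φ is true.
  b (successors ∅): φ is false.
  c (successors {b, c}): φ is true.
For instance, at c:
  At c: \Diamond \Box \neg s requires \Box \neg s at some successor in {b, c}.
    \Box \neg s holds at b, so \Diamond \Box \neg s is true at c.
      At b: no accessible worlds, so \Box \neg s holds vacuously.
Satisfying worlds: {a, c}

a, c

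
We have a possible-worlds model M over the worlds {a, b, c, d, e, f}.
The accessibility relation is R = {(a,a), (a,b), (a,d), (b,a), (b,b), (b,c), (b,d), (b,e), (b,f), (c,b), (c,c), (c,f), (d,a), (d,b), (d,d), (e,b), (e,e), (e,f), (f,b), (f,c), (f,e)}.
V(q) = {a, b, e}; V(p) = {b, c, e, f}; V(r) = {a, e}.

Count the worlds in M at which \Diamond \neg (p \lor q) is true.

Let φ = \Diamond \neg (p \lor q). Evaluate φ at each world:
  a (successors {a, b, d}): φ is true.
  b (successors {a, b, c, d, e, f}): φ is true.
  c (successors {b, c, f}): φ is false.
  d (successors {a, b, d}): φ is true.
  e (successors {b, e, f}): φ is false.
  f (successors {b, c, e}): φ is false.
For instance, at b:
  At b: \Diamond \neg (p \lor q) requires \neg (p \lor q) at some successor in {a, b, c, d, e, f}.
    \neg (p \lor q) holds at d, so \Diamond \neg (p \lor q) is true at b.
Satisfying worlds: {a, b, d}

3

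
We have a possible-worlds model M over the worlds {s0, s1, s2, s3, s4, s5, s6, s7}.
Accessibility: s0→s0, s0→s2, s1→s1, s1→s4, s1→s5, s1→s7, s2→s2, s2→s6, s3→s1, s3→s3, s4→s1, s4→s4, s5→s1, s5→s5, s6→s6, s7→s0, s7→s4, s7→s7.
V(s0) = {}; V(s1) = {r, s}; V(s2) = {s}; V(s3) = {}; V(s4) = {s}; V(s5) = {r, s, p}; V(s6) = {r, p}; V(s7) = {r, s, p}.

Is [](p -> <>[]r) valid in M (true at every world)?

Let φ = [](p -> <>[]r). Evaluate φ at each world:
  s0 (successors {s0, s2}): φ is true.
  s1 (successors {s1, s4, s5, s7}): φ is false.
  s2 (successors {s2, s6}): φ is true.
  s3 (successors {s1, s3}): φ is true.
  s4 (successors {s1, s4}): φ is true.
  s5 (successors {s1, s5}): φ is true.
  s6 (successors {s6}): φ is true.
  s7 (successors {s0, s4, s7}): φ is false.
Detail at s1 (counterexample):
  At s1: [](p -> <>[]r) requires p -> <>[]r at every successor {s1, s4, s5, s7}.
    p -> <>[]r fails at s7, so [](p -> <>[]r) is false at s1.
      At s7: p is true, <>[]r is false, so p -> <>[]r is false.

No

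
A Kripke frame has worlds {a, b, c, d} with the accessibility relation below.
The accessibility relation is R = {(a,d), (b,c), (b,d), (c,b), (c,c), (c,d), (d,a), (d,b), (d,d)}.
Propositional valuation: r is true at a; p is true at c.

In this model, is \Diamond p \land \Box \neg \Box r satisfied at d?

No

At d: \Diamond p is false, \Box \neg \Box r is true, so \Diamond p \land \Box \neg \Box r is false.
  At d: \Diamond p requires p at some successor in {a, b, d}.
    At a: p is false.
    At b: p is false.
    At d: p is false.
  So \Diamond p is false at d.
  At d: \Box \neg \Box r requires \neg \Box r at every successor {a, b, d}.
      At a: \Box r is false, so \neg \Box r is true.
      At b: \Box r is false, so \neg \Box r is true.
      At d: \Box r is false, so \neg \Box r is true.
  So \Box \neg \Box r is true at d.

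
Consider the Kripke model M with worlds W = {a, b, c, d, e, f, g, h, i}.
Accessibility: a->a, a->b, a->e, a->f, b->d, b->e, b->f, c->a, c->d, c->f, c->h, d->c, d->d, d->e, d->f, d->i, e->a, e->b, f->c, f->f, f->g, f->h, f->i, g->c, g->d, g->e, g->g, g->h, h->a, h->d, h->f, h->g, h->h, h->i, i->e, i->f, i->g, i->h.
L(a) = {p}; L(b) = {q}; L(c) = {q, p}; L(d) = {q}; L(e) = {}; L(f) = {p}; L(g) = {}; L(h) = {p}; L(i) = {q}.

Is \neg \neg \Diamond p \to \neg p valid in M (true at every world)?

No

Let φ = \neg \neg \Diamond p \to \neg p. Evaluate φ at each world:
  a (successors {a, b, e, f}): φ is false.
  b (successors {d, e, f}): φ is true.
  c (successors {a, d, f, h}): φ is false.
  d (successors {c, d, e, f, i}): φ is true.
  e (successors {a, b}): φ is true.
  f (successors {c, f, g, h, i}): φ is false.
  g (successors {c, d, e, g, h}): φ is true.
  h (successors {a, d, f, g, h, i}): φ is false.
  i (successors {e, f, g, h}): φ is true.
Detail at a (counterexample):
  At a: \neg \neg \Diamond p is true, \neg p is false, so \neg \neg \Diamond p \to \neg p is false.
    At a: \neg \Diamond p is false, so \neg \neg \Diamond p is true.
      At a: \Diamond p is true, so \neg \Diamond p is false.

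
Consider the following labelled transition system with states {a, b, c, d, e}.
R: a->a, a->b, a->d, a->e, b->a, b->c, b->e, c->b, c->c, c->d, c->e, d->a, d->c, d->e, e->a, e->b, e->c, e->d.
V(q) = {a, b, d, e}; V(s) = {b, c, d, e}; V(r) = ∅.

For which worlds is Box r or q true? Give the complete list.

a, b, d, e

Let φ = Box r or q. Evaluate φ at each world:
  a (successors {a, b, d, e}): φ is true.
  b (successors {a, c, e}): φ is true.
  c (successors {b, c, d, e}): φ is false.
  d (successors {a, c, e}): φ is true.
  e (successors {a, b, c, d}): φ is true.
For instance, at b:
  At b: Box r is false, q is true, so Box r or q is true.
    At b: Box r requires r at every successor {a, c, e}.
      r fails at a, so Box r is false at b.
Satisfying worlds: {a, b, d, e}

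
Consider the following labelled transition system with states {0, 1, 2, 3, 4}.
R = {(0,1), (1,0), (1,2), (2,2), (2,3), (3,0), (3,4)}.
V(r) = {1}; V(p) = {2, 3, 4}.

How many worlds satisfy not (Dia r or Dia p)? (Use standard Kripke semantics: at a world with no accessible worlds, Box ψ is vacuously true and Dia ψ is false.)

Let φ = not (Dia r or Dia p). Evaluate φ at each world:
  0 (successors {1}): φ is false.
  1 (successors {0, 2}): φ is false.
  2 (successors {2, 3}): φ is false.
  3 (successors {0, 4}): φ is false.
  4 (successors ∅): φ is true.
For instance, at 1:
  At 1: Dia r or Dia p is true, so not (Dia r or Dia p) is false.
    At 1: Dia r is false, Dia p is true, so Dia r or Dia p is true.
      At 1: Dia r requires r at some successor in {0, 2}.
        At 0: r is false.
        At 2: r is false.
      So Dia r is false at 1.
      At 1: Dia p requires p at some successor in {0, 2}.
        p holds at 2, so Dia p is true at 1.
Satisfying worlds: {4}

1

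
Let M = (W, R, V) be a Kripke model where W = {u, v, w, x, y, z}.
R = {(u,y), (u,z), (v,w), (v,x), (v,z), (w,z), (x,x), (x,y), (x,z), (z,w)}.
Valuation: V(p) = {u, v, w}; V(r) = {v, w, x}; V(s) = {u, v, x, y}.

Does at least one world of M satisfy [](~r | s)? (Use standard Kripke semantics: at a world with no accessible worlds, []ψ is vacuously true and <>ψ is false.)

Recall that []ψ holds at a world iff ψ holds at every accessible world, and <>ψ holds iff ψ holds at some accessible world.
Let φ = [](~r | s). Evaluate φ at each world:
  u (successors {y, z}): φ is true.
  v (successors {w, x, z}): φ is false.
  w (successors {z}): φ is true.
  x (successors {x, y, z}): φ is true.
  y (successors ∅): φ is true.
  z (successors {w}): φ is false.
Detail at u (witness):
  At u: [](~r | s) requires ~r | s at every successor {y, z}.
    At y: ~r | s is true.
    At z: ~r | s is true.
  So [](~r | s) is true at u.

Yes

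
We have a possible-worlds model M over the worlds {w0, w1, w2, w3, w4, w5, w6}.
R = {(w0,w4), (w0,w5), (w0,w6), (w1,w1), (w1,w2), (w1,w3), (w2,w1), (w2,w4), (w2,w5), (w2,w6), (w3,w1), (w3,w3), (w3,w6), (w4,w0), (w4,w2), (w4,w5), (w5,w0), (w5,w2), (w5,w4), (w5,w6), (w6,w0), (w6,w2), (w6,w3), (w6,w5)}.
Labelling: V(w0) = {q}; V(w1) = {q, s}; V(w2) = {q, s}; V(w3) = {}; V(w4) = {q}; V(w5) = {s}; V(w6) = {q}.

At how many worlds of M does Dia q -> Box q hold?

1

Let φ = Dia q -> Box q. Evaluate φ at each world:
  w0 (successors {w4, w5, w6}): φ is false.
  w1 (successors {w1, w2, w3}): φ is false.
  w2 (successors {w1, w4, w5, w6}): φ is false.
  w3 (successors {w1, w3, w6}): φ is false.
  w4 (successors {w0, w2, w5}): φ is false.
  w5 (successors {w0, w2, w4, w6}): φ is true.
  w6 (successors {w0, w2, w3, w5}): φ is false.
For instance, at w6:
  At w6: Dia q is true, Box q is false, so Dia q -> Box q is false.
    At w6: Dia q requires q at some successor in {w0, w2, w3, w5}.
      q holds at w0, so Dia q is true at w6.
    At w6: Box q requires q at every successor {w0, w2, w3, w5}.
      q fails at w3, so Box q is false at w6.
Satisfying worlds: {w5}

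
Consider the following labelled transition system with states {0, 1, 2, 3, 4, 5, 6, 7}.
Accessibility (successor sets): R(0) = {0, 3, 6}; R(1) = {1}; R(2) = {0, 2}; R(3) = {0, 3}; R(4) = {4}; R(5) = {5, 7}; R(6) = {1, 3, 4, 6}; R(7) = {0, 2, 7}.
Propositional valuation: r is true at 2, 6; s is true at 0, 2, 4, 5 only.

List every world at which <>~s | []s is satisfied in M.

Recall that []ψ holds at a world iff ψ holds at every accessible world, and <>ψ holds iff ψ holds at some accessible world.
Let φ = <>~s | []s. Evaluate φ at each world:
  0 (successors {0, 3, 6}): φ is true.
  1 (successors {1}): φ is true.
  2 (successors {0, 2}): φ is true.
  3 (successors {0, 3}): φ is true.
  4 (successors {4}): φ is true.
  5 (successors {5, 7}): φ is true.
  6 (successors {1, 3, 4, 6}): φ is true.
  7 (successors {0, 2, 7}): φ is true.
For instance, at 6:
  At 6: <>~s is true, []s is false, so <>~s | []s is true.
    At 6: <>~s requires ~s at some successor in {1, 3, 4, 6}.
      ~s holds at 1, so <>~s is true at 6.
    At 6: []s requires s at every successor {1, 3, 4, 6}.
      s fails at 1, so []s is false at 6.
Satisfying worlds: {0, 1, 2, 3, 4, 5, 6, 7}

0, 1, 2, 3, 4, 5, 6, 7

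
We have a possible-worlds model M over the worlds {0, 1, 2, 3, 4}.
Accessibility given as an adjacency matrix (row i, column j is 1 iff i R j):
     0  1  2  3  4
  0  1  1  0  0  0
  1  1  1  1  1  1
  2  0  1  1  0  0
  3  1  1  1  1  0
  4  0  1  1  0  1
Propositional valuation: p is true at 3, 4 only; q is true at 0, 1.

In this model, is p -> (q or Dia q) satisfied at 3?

At 3: p is true, q or Dia q is true, so p -> (q or Dia q) is true.
  At 3: q is false, Dia q is true, so q or Dia q is true.
    At 3: Dia q requires q at some successor in {0, 1, 2, 3}.
      q holds at 0, so Dia q is true at 3.

Yes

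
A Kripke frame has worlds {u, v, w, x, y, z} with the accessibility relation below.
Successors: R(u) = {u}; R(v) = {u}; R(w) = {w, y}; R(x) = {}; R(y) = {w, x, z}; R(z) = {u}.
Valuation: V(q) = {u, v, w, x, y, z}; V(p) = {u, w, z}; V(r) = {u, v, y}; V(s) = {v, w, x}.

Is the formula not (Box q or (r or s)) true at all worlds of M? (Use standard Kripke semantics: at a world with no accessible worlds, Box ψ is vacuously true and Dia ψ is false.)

Let φ = not (Box q or (r or s)). Evaluate φ at each world:
  u (successors {u}): φ is false.
  v (successors {u}): φ is false.
  w (successors {w, y}): φ is false.
  x (successors ∅): φ is false.
  y (successors {w, x, z}): φ is false.
  z (successors {u}): φ is false.
Detail at u (counterexample):
  At u: Box q or (r or s) is true, so not (Box q or (r or s)) is false.
    At u: Box q is true, r or s is true, so Box q or (r or s) is true.
      At u: Box q requires q at every successor {u}.
        At u: q is true.
      So Box q is true at u.

No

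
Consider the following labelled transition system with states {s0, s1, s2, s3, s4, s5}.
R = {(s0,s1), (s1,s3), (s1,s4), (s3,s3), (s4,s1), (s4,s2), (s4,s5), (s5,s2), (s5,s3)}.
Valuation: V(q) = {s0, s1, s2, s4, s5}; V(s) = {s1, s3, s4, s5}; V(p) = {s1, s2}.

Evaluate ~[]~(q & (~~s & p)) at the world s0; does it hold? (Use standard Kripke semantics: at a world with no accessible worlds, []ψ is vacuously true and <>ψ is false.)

At s0: []~(q & (~~s & p)) is false, so ~[]~(q & (~~s & p)) is true.
  At s0: []~(q & (~~s & p)) requires ~(q & (~~s & p)) at every successor {s1}.
    ~(q & (~~s & p)) fails at s1, so []~(q & (~~s & p)) is false at s0.

Yes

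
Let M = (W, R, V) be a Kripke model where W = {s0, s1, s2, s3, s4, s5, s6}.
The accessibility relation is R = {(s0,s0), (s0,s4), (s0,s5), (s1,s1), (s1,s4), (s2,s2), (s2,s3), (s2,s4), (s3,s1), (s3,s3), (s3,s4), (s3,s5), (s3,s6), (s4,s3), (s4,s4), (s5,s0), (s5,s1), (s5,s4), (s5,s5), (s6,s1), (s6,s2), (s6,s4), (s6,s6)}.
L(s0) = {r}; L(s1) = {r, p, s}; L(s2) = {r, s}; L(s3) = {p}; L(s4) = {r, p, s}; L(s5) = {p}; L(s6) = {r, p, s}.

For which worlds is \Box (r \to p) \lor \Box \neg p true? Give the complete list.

Recall that \Box ψ holds at a world iff ψ holds at every accessible world, and \Diamond ψ holds iff ψ holds at some accessible world.
Let φ = \Box (r \to p) \lor \Box \neg p. Evaluate φ at each world:
  s0 (successors {s0, s4, s5}): φ is false.
  s1 (successors {s1, s4}): φ is true.
  s2 (successors {s2, s3, s4}): φ is false.
  s3 (successors {s1, s3, s4, s5, s6}): φ is true.
  s4 (successors {s3, s4}): φ is true.
  s5 (successors {s0, s1, s4, s5}): φ is false.
  s6 (successors {s1, s2, s4, s6}): φ is false.
For instance, at s2:
  At s2: \Box (r \to p) is false, \Box \neg p is false, so \Box (r \to p) \lor \Box \neg p is false.
    At s2: \Box (r \to p) requires r \to p at every successor {s2, s3, s4}.
      r \to p fails at s2, so \Box (r \to p) is false at s2.
    At s2: \Box \neg p requires \neg p at every successor {s2, s3, s4}.
      \neg p fails at s3, so \Box \neg p is false at s2.
Satisfying worlds: {s1, s3, s4}

s1, s3, s4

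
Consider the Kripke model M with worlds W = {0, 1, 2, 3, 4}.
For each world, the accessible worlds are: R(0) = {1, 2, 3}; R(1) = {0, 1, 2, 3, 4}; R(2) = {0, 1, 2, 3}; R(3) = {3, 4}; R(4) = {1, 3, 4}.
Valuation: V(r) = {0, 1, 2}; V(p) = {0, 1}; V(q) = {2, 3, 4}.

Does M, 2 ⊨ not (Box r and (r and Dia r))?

Yes

At 2: Box r and (r and Dia r) is false, so not (Box r and (r and Dia r)) is true.
  At 2: Box r is false, r and Dia r is true, so Box r and (r and Dia r) is false.
    At 2: Box r requires r at every successor {0, 1, 2, 3}.
      r fails at 3, so Box r is false at 2.
    At 2: r is true, Dia r is true, so r and Dia r is true.
      At 2: Dia r requires r at some successor in {0, 1, 2, 3}.
        r holds at 0, so Dia r is true at 2.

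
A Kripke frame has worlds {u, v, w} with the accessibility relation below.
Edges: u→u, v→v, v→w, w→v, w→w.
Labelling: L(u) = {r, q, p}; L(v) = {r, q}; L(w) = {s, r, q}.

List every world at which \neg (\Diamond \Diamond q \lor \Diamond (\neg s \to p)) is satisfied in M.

Let φ = \neg (\Diamond \Diamond q \lor \Diamond (\neg s \to p)). Evaluate φ at each world:
  u (successors {u}): φ is false.
  v (successors {v, w}): φ is false.
  w (successors {v, w}): φ is false.
For instance, at u:
  At u: \Diamond \Diamond q \lor \Diamond (\neg s \to p) is true, so \neg (\Diamond \Diamond q \lor \Diamond (\neg s \to p)) is false.
    At u: \Diamond \Diamond q is true, \Diamond (\neg s \to p) is true, so \Diamond \Diamond q \lor \Diamond (\neg s \to p) is true.
      At u: \Diamond \Diamond q requires \Diamond q at some successor in {u}.
        \Diamond q holds at u, so \Diamond \Diamond q is true at u.
      At u: \Diamond (\neg s \to p) requires \neg s \to p at some successor in {u}.
        \neg s \to p holds at u, so \Diamond (\neg s \to p) is true at u.
Satisfying worlds: none.

none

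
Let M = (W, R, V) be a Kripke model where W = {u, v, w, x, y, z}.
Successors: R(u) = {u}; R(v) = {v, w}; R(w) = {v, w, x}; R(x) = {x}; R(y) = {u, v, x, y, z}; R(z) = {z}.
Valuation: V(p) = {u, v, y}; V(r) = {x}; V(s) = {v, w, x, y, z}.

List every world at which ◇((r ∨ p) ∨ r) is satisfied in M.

Let φ = ◇((r ∨ p) ∨ r). Evaluate φ at each world:
  u (successors {u}): φ is true.
  v (successors {v, w}): φ is true.
  w (successors {v, w, x}): φ is true.
  x (successors {x}): φ is true.
  y (successors {u, v, x, y, z}): φ is true.
  z (successors {z}): φ is false.
For instance, at v:
  At v: ◇((r ∨ p) ∨ r) requires (r ∨ p) ∨ r at some successor in {v, w}.
    (r ∨ p) ∨ r holds at v, so ◇((r ∨ p) ∨ r) is true at v.
Satisfying worlds: {u, v, w, x, y}

u, v, w, x, y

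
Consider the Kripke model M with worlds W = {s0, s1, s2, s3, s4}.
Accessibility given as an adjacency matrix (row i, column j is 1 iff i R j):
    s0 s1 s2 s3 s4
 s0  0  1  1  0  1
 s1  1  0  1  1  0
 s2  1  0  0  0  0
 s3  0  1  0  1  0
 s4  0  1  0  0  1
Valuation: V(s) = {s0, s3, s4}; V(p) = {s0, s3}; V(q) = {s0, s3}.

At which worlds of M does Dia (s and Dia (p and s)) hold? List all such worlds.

s1, s3

Let φ = Dia (s and Dia (p and s)). Evaluate φ at each world:
  s0 (successors {s1, s2, s4}): φ is false.
  s1 (successors {s0, s2, s3}): φ is true.
  s2 (successors {s0}): φ is false.
  s3 (successors {s1, s3}): φ is true.
  s4 (successors {s1, s4}): φ is false.
For instance, at s2:
  At s2: Dia (s and Dia (p and s)) requires s and Dia (p and s) at some successor in {s0}.
    At s0: s and Dia (p and s) is false.
  So Dia (s and Dia (p and s)) is false at s2.
Satisfying worlds: {s1, s3}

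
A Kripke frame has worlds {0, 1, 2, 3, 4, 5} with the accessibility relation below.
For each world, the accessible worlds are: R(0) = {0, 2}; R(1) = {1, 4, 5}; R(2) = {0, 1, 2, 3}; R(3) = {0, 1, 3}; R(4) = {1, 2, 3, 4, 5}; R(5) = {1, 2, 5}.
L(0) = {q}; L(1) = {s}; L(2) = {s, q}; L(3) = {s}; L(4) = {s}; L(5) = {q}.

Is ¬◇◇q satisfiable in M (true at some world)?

No

Recall that ◇ψ holds at a world iff ψ holds at some accessible world.
Let φ = ¬◇◇q. Evaluate φ at each world:
  0 (successors {0, 2}): φ is false.
  1 (successors {1, 4, 5}): φ is false.
  2 (successors {0, 1, 2, 3}): φ is false.
  3 (successors {0, 1, 3}): φ is false.
  4 (successors {1, 2, 3, 4, 5}): φ is false.
  5 (successors {1, 2, 5}): φ is false.
For instance, at 5:
  At 5: ◇◇q is true, so ¬◇◇q is false.
    At 5: ◇◇q requires ◇q at some successor in {1, 2, 5}.
      ◇q holds at 1, so ◇◇q is true at 5.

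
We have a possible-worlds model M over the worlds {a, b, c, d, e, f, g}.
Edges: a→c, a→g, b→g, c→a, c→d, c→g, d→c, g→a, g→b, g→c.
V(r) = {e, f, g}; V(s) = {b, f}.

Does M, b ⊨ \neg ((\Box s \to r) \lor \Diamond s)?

No

Recall that \Box ψ holds at a world iff ψ holds at every accessible world, and \Diamond ψ holds iff ψ holds at some accessible world.
At b: (\Box s \to r) \lor \Diamond s is true, so \neg ((\Box s \to r) \lor \Diamond s) is false.
  At b: \Box s \to r is true, \Diamond s is false, so (\Box s \to r) \lor \Diamond s is true.
    At b: \Box s is false, r is false, so \Box s \to r is true.
      At b: \Box s requires s at every successor {g}.
        s fails at g, so \Box s is false at b.
    At b: \Diamond s requires s at some successor in {g}.
      At g: s is false.
    So \Diamond s is false at b.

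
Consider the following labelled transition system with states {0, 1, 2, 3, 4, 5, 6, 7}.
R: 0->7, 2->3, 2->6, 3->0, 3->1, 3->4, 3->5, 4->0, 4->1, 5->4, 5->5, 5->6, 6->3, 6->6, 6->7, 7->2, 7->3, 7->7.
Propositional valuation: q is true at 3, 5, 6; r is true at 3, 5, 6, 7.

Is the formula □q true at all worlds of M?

Let φ = □q. Evaluate φ at each world:
  0 (successors {7}): φ is false.
  1 (successors ∅): φ is true.
  2 (successors {3, 6}): φ is true.
  3 (successors {0, 1, 4, 5}): φ is false.
  4 (successors {0, 1}): φ is false.
  5 (successors {4, 5, 6}): φ is false.
  6 (successors {3, 6, 7}): φ is false.
  7 (successors {2, 3, 7}): φ is false.
Detail at 0 (counterexample):
  At 0: □q requires q at every successor {7}.
    q fails at 7, so □q is false at 0.

No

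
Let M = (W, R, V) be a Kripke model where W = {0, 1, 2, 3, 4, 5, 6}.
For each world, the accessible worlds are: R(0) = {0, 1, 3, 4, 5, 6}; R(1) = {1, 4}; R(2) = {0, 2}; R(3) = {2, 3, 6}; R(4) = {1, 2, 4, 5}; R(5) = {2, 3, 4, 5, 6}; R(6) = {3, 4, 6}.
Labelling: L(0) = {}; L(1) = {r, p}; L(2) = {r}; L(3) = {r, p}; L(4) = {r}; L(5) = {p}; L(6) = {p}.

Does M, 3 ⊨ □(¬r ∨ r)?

Recall that □ψ holds at a world iff ψ holds at every accessible world, and ◇ψ holds iff ψ holds at some accessible world.
At 3: □(¬r ∨ r) requires ¬r ∨ r at every successor {2, 3, 6}.
  At 2: ¬r ∨ r is true.
  At 3: ¬r ∨ r is true.
  At 6: ¬r ∨ r is true.
So □(¬r ∨ r) is true at 3.

Yes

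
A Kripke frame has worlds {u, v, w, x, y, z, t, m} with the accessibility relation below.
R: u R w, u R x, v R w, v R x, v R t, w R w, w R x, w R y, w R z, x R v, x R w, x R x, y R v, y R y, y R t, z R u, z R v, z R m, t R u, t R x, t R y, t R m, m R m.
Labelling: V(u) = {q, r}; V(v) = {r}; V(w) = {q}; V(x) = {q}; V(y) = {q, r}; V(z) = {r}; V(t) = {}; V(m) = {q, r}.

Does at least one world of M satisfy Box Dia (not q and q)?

No

Let φ = Box Dia (not q and q). Evaluate φ at each world:
  u (successors {w, x}): φ is false.
  v (successors {w, x, t}): φ is false.
  w (successors {w, x, y, z}): φ is false.
  x (successors {v, w, x}): φ is false.
  y (successors {v, y, t}): φ is false.
  z (successors {u, v, m}): φ is false.
  t (successors {u, x, y, m}): φ is false.
  m (successors {m}): φ is false.
For instance, at y:
  At y: Box Dia (not q and q) requires Dia (not q and q) at every successor {v, y, t}.
    Dia (not q and q) fails at v, so Box Dia (not q and q) is false at y.
      At v: Dia (not q and q) requires not q and q at some successor in {w, x, t}.
        At w: not q and q is false.
        At x: not q and q is false.
        At t: not q and q is false.
      So Dia (not q and q) is false at v.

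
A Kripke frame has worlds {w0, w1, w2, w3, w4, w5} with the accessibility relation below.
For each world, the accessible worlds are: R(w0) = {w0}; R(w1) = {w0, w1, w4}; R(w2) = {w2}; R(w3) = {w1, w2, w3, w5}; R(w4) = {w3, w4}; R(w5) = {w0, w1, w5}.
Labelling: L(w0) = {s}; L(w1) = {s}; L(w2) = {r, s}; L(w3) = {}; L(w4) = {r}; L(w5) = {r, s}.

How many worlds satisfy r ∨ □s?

4

Let φ = r ∨ □s. Evaluate φ at each world:
  w0 (successors {w0}): φ is true.
  w1 (successors {w0, w1, w4}): φ is false.
  w2 (successors {w2}): φ is true.
  w3 (successors {w1, w2, w3, w5}): φ is false.
  w4 (successors {w3, w4}): φ is true.
  w5 (successors {w0, w1, w5}): φ is true.
For instance, at w5:
  At w5: r is true, □s is true, so r ∨ □s is true.
    At w5: □s requires s at every successor {w0, w1, w5}.
      At w0: s is true.
      At w1: s is true.
      At w5: s is true.
    So □s is true at w5.
Satisfying worlds: {w0, w2, w4, w5}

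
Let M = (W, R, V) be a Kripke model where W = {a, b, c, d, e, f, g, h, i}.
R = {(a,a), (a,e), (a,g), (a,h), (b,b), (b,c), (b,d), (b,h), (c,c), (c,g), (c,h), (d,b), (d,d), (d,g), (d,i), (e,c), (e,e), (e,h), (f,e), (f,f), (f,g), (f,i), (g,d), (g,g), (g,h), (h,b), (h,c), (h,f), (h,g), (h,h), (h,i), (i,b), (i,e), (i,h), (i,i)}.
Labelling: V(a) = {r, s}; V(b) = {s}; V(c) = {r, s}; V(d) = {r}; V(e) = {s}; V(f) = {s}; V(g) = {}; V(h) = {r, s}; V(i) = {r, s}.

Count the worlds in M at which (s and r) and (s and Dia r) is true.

Let φ = (s and r) and (s and Dia r). Evaluate φ at each world:
  a (successors {a, e, g, h}): φ is true.
  b (successors {b, c, d, h}): φ is false.
  c (successors {c, g, h}): φ is true.
  d (successors {b, d, g, i}): φ is false.
  e (successors {c, e, h}): φ is false.
  f (successors {e, f, g, i}): φ is false.
  g (successors {d, g, h}): φ is false.
  h (successors {b, c, f, g, h, i}): φ is true.
  i (successors {b, e, h, i}): φ is true.
For instance, at b:
  At b: s and r is false, s and Dia r is true, so (s and r) and (s and Dia r) is false.
    At b: s is true, Dia r is true, so s and Dia r is true.
      At b: Dia r requires r at some successor in {b, c, d, h}.
        r holds at c, so Dia r is true at b.
Satisfying worlds: {a, c, h, i}

4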